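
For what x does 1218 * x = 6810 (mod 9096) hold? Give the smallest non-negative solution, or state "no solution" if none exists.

First find gcd(1218, 9096):
9096 = 7·1218 + 570
1218 = 2·570 + 78
570 = 7·78 + 24
78 = 3·24 + 6
24 = 4·6 + 0
gcd = 6 and 6 | 6810, so solutions exist. Divide through by 6: 203x ≡ 1135 (mod 1516).
Now find 203⁻¹ mod 1516:
1516 = 7*203 + 95
203 = 2*95 + 13
95 = 7*13 + 4
13 = 3*4 + 1
4 = 4*1 + 0
Back-substitute:
1 = 13 − 3·4
1 = −3·95 + 22·13
1 = 22·203 − 47·95
1 = −47·1516 + 351·203
So 203⁻¹ ≡ 351 (mod 1516).
Then x ≡ 351·1135 ≡ 1193 (mod 1516); the smallest non-negative solution is x = 1193.

1193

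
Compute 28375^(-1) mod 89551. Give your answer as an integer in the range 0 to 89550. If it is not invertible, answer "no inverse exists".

25797

Run Euclid on (89551, 28375):
89551 = 3·28375 + 4426
28375 = 6·4426 + 1819
4426 = 2·1819 + 788
1819 = 2·788 + 243
788 = 3·243 + 59
243 = 4·59 + 7
59 = 8·7 + 3
7 = 2·3 + 1
3 = 3·1 + 0
gcd = 1, so the inverse exists. Back-substitute:
1 = 7 − 2·3
1 = −2·59 + 17·7
1 = 17·243 − 70·59
1 = −70·788 + 227·243
1 = 227·1819 − 524·788
1 = −524·4426 + 1275·1819
1 = 1275·28375 − 8174·4426
1 = −8174·89551 + 25797·28375
So 28375·25797 ≡ 1 (mod 89551).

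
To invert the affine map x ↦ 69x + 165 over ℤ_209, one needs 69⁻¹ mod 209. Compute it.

103

Apply the Euclidean algorithm to 209 and 69:
209 = 3·69 + 2
69 = 34·2 + 1
2 = 2·1 + 0
Since gcd(69, 209) = 1, back-substitute to write 1 as a combination:
1 = 69 − 34·2
1 = −34·209 + 103·69
So 69·103 ≡ 1 (mod 209).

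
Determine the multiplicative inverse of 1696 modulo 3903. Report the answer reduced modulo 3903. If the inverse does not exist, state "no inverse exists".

886

Apply the Euclidean algorithm to 3903 and 1696:
3903 = 2·1696 + 511
1696 = 3·511 + 163
511 = 3·163 + 22
163 = 7·22 + 9
22 = 2·9 + 4
9 = 2·4 + 1
4 = 4·1 + 0
gcd = 1, so the inverse exists. Back-substitute:
1 = 9 − 2·4
1 = −2·22 + 5·9
1 = 5·163 − 37·22
1 = −37·511 + 116·163
1 = 116·1696 − 385·511
1 = −385·3903 + 886·1696
So 1696·886 ≡ 1 (mod 3903).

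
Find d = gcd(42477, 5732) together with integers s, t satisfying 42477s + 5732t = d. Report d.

1

Repeated division:
42477 = 7·5732 + 2353
5732 = 2·2353 + 1026
2353 = 2·1026 + 301
1026 = 3·301 + 123
301 = 2·123 + 55
123 = 2·55 + 13
55 = 4·13 + 3
13 = 4·3 + 1
3 = 3·1 + 0
gcd(42477, 5732) = 1.
Working backward:
1 = 13 − 4·3
1 = −4·55 + 17·13
1 = 17·123 − 38·55
1 = −38·301 + 93·123
1 = 93·1026 − 317·301
1 = −317·2353 + 727·1026
1 = 727·5732 − 1771·2353
1 = −1771·42477 + 13124·5732
So 1 = (-1771)·42477 + (13124)·5732.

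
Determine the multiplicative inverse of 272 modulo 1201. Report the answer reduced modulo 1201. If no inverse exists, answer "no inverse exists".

914

Extended Euclidean algorithm:
1201 = 4·272 + 113
272 = 2·113 + 46
113 = 2·46 + 21
46 = 2·21 + 4
21 = 5·4 + 1
4 = 4·1 + 0
The gcd is 1. Working backward:
1 = 21 − 5·4
1 = −5·46 + 11·21
1 = 11·113 − 27·46
1 = −27·272 + 65·113
1 = 65·1201 − 287·272
Thus 272·(-287) ≡ 1 (mod 1201); reducing, -287 mod 1201 = 914.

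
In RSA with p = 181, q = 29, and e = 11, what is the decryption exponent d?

φ(n) = (p−1)(q−1) = 180·28 = 5040.
Need d with 11·d ≡ 1 (mod 5040). Apply the extended Euclidean algorithm:
5040 = 458·11 + 2
11 = 5·2 + 1
2 = 2·1 + 0
Back-substitute:
1 = 11 − 5·2
1 = −5·5040 + 2291·11
So 11·2291 ≡ 1 (mod 5040), hence d = 2291.

2291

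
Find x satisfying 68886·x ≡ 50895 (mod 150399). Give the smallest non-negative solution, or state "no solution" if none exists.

First find gcd(68886, 150399):
150399 = 2×68886 + 12627
68886 = 5×12627 + 5751
12627 = 2×5751 + 1125
5751 = 5×1125 + 126
1125 = 8×126 + 117
126 = 1×117 + 9
117 = 13×9 + 0
gcd = 9 and 9 | 50895, so solutions exist. Divide through by 9: 7654x ≡ 5655 (mod 16711).
Now find 7654⁻¹ mod 16711:
16711 = 2·7654 + 1403
7654 = 5·1403 + 639
1403 = 2·639 + 125
639 = 5·125 + 14
125 = 8·14 + 13
14 = 1·13 + 1
13 = 13·1 + 0
Back-substitute:
1 = 14 − 13
1 = −125 + 9·14
1 = 9·639 − 46·125
1 = −46·1403 + 101·639
1 = 101·7654 − 551·1403
1 = −551·16711 + 1203·7654
So 7654⁻¹ ≡ 1203 (mod 16711).
Then x ≡ 1203·5655 ≡ 1588 (mod 16711); the smallest non-negative solution is x = 1588.

1588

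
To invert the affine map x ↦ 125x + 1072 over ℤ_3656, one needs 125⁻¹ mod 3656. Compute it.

117

Extended Euclidean algorithm:
3656 = 29×125 + 31
125 = 4×31 + 1
31 = 31×1 + 0
The gcd is 1. Working backward:
1 = 125 − 4·31
1 = −4·3656 + 117·125
So 125·117 ≡ 1 (mod 3656).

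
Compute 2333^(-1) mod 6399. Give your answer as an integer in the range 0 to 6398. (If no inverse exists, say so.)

4298

Extended Euclidean algorithm:
6399 = 2·2333 + 1733
2333 = 1·1733 + 600
1733 = 2·600 + 533
600 = 1·533 + 67
533 = 7·67 + 64
67 = 1·64 + 3
64 = 21·3 + 1
3 = 3·1 + 0
gcd = 1, so the inverse exists. Back-substitute:
1 = 64 − 21·3
1 = −21·67 + 22·64
1 = 22·533 − 175·67
1 = −175·600 + 197·533
1 = 197·1733 − 569·600
1 = −569·2333 + 766·1733
1 = 766·6399 − 2101·2333
So 2333·(-2101) ≡ 1 (mod 6399), and -2101 ≡ 4298 (mod 6399).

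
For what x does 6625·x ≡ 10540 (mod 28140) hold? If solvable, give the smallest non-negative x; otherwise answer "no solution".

592

First find gcd(6625, 28140):
28140 = 4·6625 + 1640
6625 = 4·1640 + 65
1640 = 25·65 + 15
65 = 4·15 + 5
15 = 3·5 + 0
gcd = 5 and 5 | 10540, so solutions exist. Divide through by 5: 1325x ≡ 2108 (mod 5628).
Now find 1325⁻¹ mod 5628:
5628 = 4×1325 + 328
1325 = 4×328 + 13
328 = 25×13 + 3
13 = 4×3 + 1
3 = 3×1 + 0
Back-substitute:
1 = 13 − 4·3
1 = −4·328 + 101·13
1 = 101·1325 − 408·328
1 = −408·5628 + 1733·1325
So 1325⁻¹ ≡ 1733 (mod 5628).
Then x ≡ 1733·2108 ≡ 592 (mod 5628); the smallest non-negative solution is x = 592.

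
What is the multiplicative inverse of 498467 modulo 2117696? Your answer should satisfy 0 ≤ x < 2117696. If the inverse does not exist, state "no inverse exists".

Extended Euclidean algorithm:
2117696 = 4*498467 + 123828
498467 = 4*123828 + 3155
123828 = 39*3155 + 783
3155 = 4*783 + 23
783 = 34*23 + 1
23 = 23*1 + 0
Since gcd(498467, 2117696) = 1, back-substitute to write 1 as a combination:
1 = 783 − 34·23
1 = −34·3155 + 137·783
1 = 137·123828 − 5377·3155
1 = −5377·498467 + 21645·123828
1 = 21645·2117696 − 91957·498467
Hence 498467⁻¹ ≡ -91957 ≡ 2025739 (mod 2117696).

2025739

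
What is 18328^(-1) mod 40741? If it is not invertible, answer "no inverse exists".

7849

gcd(40741, 18328) by repeated division:
40741 = 2×18328 + 4085
18328 = 4×4085 + 1988
4085 = 2×1988 + 109
1988 = 18×109 + 26
109 = 4×26 + 5
26 = 5×5 + 1
5 = 5×1 + 0
Since gcd(18328, 40741) = 1, back-substitute to write 1 as a combination:
1 = 26 − 5·5
1 = −5·109 + 21·26
1 = 21·1988 − 383·109
1 = −383·4085 + 787·1988
1 = 787·18328 − 3531·4085
1 = −3531·40741 + 7849·18328
So 18328·7849 ≡ 1 (mod 40741).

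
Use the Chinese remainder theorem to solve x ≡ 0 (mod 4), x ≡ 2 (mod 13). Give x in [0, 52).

Write x = 0 + 4·k. Then 4·k ≡ 2 − 0 ≡ 2 (mod 13).
Need 4⁻¹ mod 13. Extended Euclid on (13, 4):
13 = 3·4 + 1
4 = 4·1 + 0
Back-substitute:
1 = 13 − 3·4
4⁻¹ ≡ 10 (mod 13), so k ≡ 10·2 ≡ 7 (mod 13).
x = 0 + 4·7 = 28.

28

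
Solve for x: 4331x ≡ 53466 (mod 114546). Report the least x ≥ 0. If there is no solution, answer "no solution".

First find gcd(4331, 114546):
114546 = 26×4331 + 1940
4331 = 2×1940 + 451
1940 = 4×451 + 136
451 = 3×136 + 43
136 = 3×43 + 7
43 = 6×7 + 1
7 = 7×1 + 0
gcd = 1, so a unique solution mod 114546 exists.
Back-substitute for the Bézout coefficients:
1 = 43 − 6·7
1 = −6·136 + 19·43
1 = 19·451 − 63·136
1 = −63·1940 + 271·451
1 = 271·4331 − 605·1940
1 = −605·114546 + 16001·4331
So 4331·(16001) ≡ 1 (mod 114546), giving 4331⁻¹ ≡ 16001.
x ≡ 4331⁻¹·53466 ≡ 16001·53466 ≡ 79938 (mod 114546).

79938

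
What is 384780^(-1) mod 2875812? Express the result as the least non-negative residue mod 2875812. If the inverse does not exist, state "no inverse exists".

no inverse exists

Euclidean algorithm on 2875812, 384780:
2875812 = 7·384780 + 182352
384780 = 2·182352 + 20076
182352 = 9·20076 + 1668
20076 = 12·1668 + 60
1668 = 27·60 + 48
60 = 1·48 + 12
48 = 4·12 + 0
The gcd is 12, not 1, hence no inverse exists.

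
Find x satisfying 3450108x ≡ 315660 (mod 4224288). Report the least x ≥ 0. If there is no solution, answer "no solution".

First find gcd(3450108, 4224288):
4224288 = 1·3450108 + 774180
3450108 = 4·774180 + 353388
774180 = 2·353388 + 67404
353388 = 5·67404 + 16368
67404 = 4·16368 + 1932
16368 = 8·1932 + 912
1932 = 2·912 + 108
912 = 8·108 + 48
108 = 2·48 + 12
48 = 4·12 + 0
gcd = 12 and 12 | 315660, so solutions exist. Divide through by 12: 287509x ≡ 26305 (mod 352024).
Now find 287509⁻¹ mod 352024:
352024 = 1·287509 + 64515
287509 = 4·64515 + 29449
64515 = 2·29449 + 5617
29449 = 5·5617 + 1364
5617 = 4·1364 + 161
1364 = 8·161 + 76
161 = 2·76 + 9
76 = 8·9 + 4
9 = 2·4 + 1
4 = 4·1 + 0
Back-substitute:
1 = 9 − 2·4
1 = −2·76 + 17·9
1 = 17·161 − 36·76
1 = −36·1364 + 305·161
1 = 305·5617 − 1256·1364
1 = −1256·29449 + 6585·5617
1 = 6585·64515 − 14426·29449
1 = −14426·287509 + 64289·64515
1 = 64289·352024 − 78715·287509
So 287509·(-78715) ≡ 1 (mod 352024), i.e. 287509⁻¹ ≡ 273309.
Then x ≡ 273309·26305 ≡ 7093 (mod 352024); the smallest non-negative solution is x = 7093.

7093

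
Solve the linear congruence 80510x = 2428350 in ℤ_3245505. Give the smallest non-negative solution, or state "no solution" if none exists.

First find gcd(80510, 3245505):
3245505 = 40×80510 + 25105
80510 = 3×25105 + 5195
25105 = 4×5195 + 4325
5195 = 1×4325 + 870
4325 = 4×870 + 845
870 = 1×845 + 25
845 = 33×25 + 20
25 = 1×20 + 5
20 = 4×5 + 0
gcd = 5 and 5 | 2428350, so solutions exist. Divide through by 5: 16102x ≡ 485670 (mod 649101).
Now find 16102⁻¹ mod 649101:
649101 = 40·16102 + 5021
16102 = 3·5021 + 1039
5021 = 4·1039 + 865
1039 = 1·865 + 174
865 = 4·174 + 169
174 = 1·169 + 5
169 = 33·5 + 4
5 = 1·4 + 1
4 = 4·1 + 0
Back-substitute:
1 = 5 − 4
1 = −169 + 34·5
1 = 34·174 − 35·169
1 = −35·865 + 174·174
1 = 174·1039 − 209·865
1 = −209·5021 + 1010·1039
1 = 1010·16102 − 3239·5021
1 = −3239·649101 + 130570·16102
So 16102⁻¹ ≡ 130570 (mod 649101).
Then x ≡ 130570·485670 ≡ 9705 (mod 649101); the smallest non-negative solution is x = 9705.

9705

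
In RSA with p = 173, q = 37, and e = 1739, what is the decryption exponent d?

φ(n) = (p−1)(q−1) = 172·36 = 6192.
Need d with 1739·d ≡ 1 (mod 6192). Apply the extended Euclidean algorithm:
6192 = 3·1739 + 975
1739 = 1·975 + 764
975 = 1·764 + 211
764 = 3·211 + 131
211 = 1·131 + 80
131 = 1·80 + 51
80 = 1·51 + 29
51 = 1·29 + 22
29 = 1·22 + 7
22 = 3·7 + 1
7 = 7·1 + 0
Back-substitute:
1 = 22 − 3·7
1 = −3·29 + 4·22
1 = 4·51 − 7·29
1 = −7·80 + 11·51
1 = 11·131 − 18·80
1 = −18·211 + 29·131
1 = 29·764 − 105·211
1 = −105·975 + 134·764
1 = 134·1739 − 239·975
1 = −239·6192 + 851·1739
So 1739·851 ≡ 1 (mod 6192), hence d = 851.

851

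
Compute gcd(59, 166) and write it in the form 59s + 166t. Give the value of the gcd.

1

Apply Euclid's algorithm to 166 and 59:
166 = 2·59 + 48
59 = 1·48 + 11
48 = 4·11 + 4
11 = 2·4 + 3
4 = 1·3 + 1
3 = 3·1 + 0
gcd(59, 166) = 1.
Working backward:
1 = 4 − 3
1 = −11 + 3·4
1 = 3·48 − 13·11
1 = −13·59 + 16·48
1 = 16·166 − 45·59
So 1 = (16)·166 + (-45)·59.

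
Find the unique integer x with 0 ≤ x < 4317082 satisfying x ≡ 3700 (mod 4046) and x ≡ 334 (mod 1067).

181724

Write x = 3700 + 4046·k. Then 4046·k ≡ 334 − 3700 ≡ 902 (mod 1067).
Need 4046⁻¹ mod 1067. Extended Euclid on (1067, 845):
1067 = 1×845 + 222
845 = 3×222 + 179
222 = 1×179 + 43
179 = 4×43 + 7
43 = 6×7 + 1
7 = 7×1 + 0
Back-substitute:
1 = 43 − 6·7
1 = −6·179 + 25·43
1 = 25·222 − 31·179
1 = −31·845 + 118·222
1 = 118·1067 − 149·845
4046⁻¹ ≡ 918 (mod 1067), so k ≡ 918·902 ≡ 44 (mod 1067).
x = 3700 + 4046·44 = 181724.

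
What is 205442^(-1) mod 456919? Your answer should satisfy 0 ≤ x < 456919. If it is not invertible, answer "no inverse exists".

110401

Apply the Euclidean algorithm to 456919 and 205442:
456919 = 2·205442 + 46035
205442 = 4·46035 + 21302
46035 = 2·21302 + 3431
21302 = 6·3431 + 716
3431 = 4·716 + 567
716 = 1·567 + 149
567 = 3·149 + 120
149 = 1·120 + 29
120 = 4·29 + 4
29 = 7·4 + 1
4 = 4·1 + 0
gcd = 1, so the inverse exists. Back-substitute:
1 = 29 − 7·4
1 = −7·120 + 29·29
1 = 29·149 − 36·120
1 = −36·567 + 137·149
1 = 137·716 − 173·567
1 = −173·3431 + 829·716
1 = 829·21302 − 5147·3431
1 = −5147·46035 + 11123·21302
1 = 11123·205442 − 49639·46035
1 = −49639·456919 + 110401·205442
So 205442·110401 ≡ 1 (mod 456919).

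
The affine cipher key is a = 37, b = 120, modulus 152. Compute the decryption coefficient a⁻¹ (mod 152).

Extended Euclidean algorithm:
152 = 4·37 + 4
37 = 9·4 + 1
4 = 4·1 + 0
gcd = 1, so the inverse exists. Back-substitute:
1 = 37 − 9·4
1 = −9·152 + 37·37
So 37·37 ≡ 1 (mod 152).

37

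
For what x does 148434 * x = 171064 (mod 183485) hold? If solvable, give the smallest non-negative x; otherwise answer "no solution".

First find gcd(148434, 183485):
183485 = 1*148434 + 35051
148434 = 4*35051 + 8230
35051 = 4*8230 + 2131
8230 = 3*2131 + 1837
2131 = 1*1837 + 294
1837 = 6*294 + 73
294 = 4*73 + 2
73 = 36*2 + 1
2 = 2*1 + 0
gcd = 1, so a unique solution mod 183485 exists.
Back-substitute for the Bézout coefficients:
1 = 73 − 36·2
1 = −36·294 + 145·73
1 = 145·1837 − 906·294
1 = −906·2131 + 1051·1837
1 = 1051·8230 − 4059·2131
1 = −4059·35051 + 17287·8230
1 = 17287·148434 − 73207·35051
1 = −73207·183485 + 90494·148434
So 148434·(90494) ≡ 1 (mod 183485), giving 148434⁻¹ ≡ 90494.
x ≡ 148434⁻¹·171064 ≡ 90494·171064 ≡ 3136 (mod 183485).

3136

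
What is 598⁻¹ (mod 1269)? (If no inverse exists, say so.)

gcd(1269, 598) by repeated division:
1269 = 2×598 + 73
598 = 8×73 + 14
73 = 5×14 + 3
14 = 4×3 + 2
3 = 1×2 + 1
2 = 2×1 + 0
Since gcd(598, 1269) = 1, back-substitute to write 1 as a combination:
1 = 3 − 2
1 = −14 + 5·3
1 = 5·73 − 26·14
1 = −26·598 + 213·73
1 = 213·1269 − 452·598
Hence 598⁻¹ ≡ -452 ≡ 817 (mod 1269).

817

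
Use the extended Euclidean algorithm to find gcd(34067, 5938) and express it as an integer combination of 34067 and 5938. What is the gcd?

Apply Euclid's algorithm to 34067 and 5938:
34067 = 5×5938 + 4377
5938 = 1×4377 + 1561
4377 = 2×1561 + 1255
1561 = 1×1255 + 306
1255 = 4×306 + 31
306 = 9×31 + 27
31 = 1×27 + 4
27 = 6×4 + 3
4 = 1×3 + 1
3 = 3×1 + 0
gcd(34067, 5938) = 1.
Express as a combination:
1 = 4 − 3
1 = −27 + 7·4
1 = 7·31 − 8·27
1 = −8·306 + 79·31
1 = 79·1255 − 324·306
1 = −324·1561 + 403·1255
1 = 403·4377 − 1130·1561
1 = −1130·5938 + 1533·4377
1 = 1533·34067 − 8795·5938
So 1 = (1533)·34067 + (-8795)·5938.

1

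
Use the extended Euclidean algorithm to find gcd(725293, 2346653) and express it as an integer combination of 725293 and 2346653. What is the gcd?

Euclidean algorithm:
2346653 = 3*725293 + 170774
725293 = 4*170774 + 42197
170774 = 4*42197 + 1986
42197 = 21*1986 + 491
1986 = 4*491 + 22
491 = 22*22 + 7
22 = 3*7 + 1
7 = 7*1 + 0
gcd(725293, 2346653) = 1.
Working backward:
1 = 22 − 3·7
1 = −3·491 + 67·22
1 = 67·1986 − 271·491
1 = −271·42197 + 5758·1986
1 = 5758·170774 − 23303·42197
1 = −23303·725293 + 98970·170774
1 = 98970·2346653 − 320213·725293
So 1 = (98970)·2346653 + (-320213)·725293.

1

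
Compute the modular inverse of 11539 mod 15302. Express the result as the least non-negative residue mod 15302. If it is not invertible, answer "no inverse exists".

10589

Run Euclid on (15302, 11539):
15302 = 1*11539 + 3763
11539 = 3*3763 + 250
3763 = 15*250 + 13
250 = 19*13 + 3
13 = 4*3 + 1
3 = 3*1 + 0
Since gcd(11539, 15302) = 1, back-substitute to write 1 as a combination:
1 = 13 − 4·3
1 = −4·250 + 77·13
1 = 77·3763 − 1159·250
1 = −1159·11539 + 3554·3763
1 = 3554·15302 − 4713·11539
Thus 11539·(-4713) ≡ 1 (mod 15302); reducing, -4713 mod 15302 = 10589.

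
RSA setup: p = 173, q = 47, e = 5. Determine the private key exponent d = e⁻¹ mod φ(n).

φ(n) = (p−1)(q−1) = 172·46 = 7912.
Need d with 5·d ≡ 1 (mod 7912). Apply the extended Euclidean algorithm:
7912 = 1582*5 + 2
5 = 2*2 + 1
2 = 2*1 + 0
Back-substitute:
1 = 5 − 2·2
1 = −2·7912 + 3165·5
So 5·3165 ≡ 1 (mod 7912), hence d = 3165.

3165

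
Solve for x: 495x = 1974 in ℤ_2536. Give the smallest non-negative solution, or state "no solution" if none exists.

First find gcd(495, 2536):
2536 = 5*495 + 61
495 = 8*61 + 7
61 = 8*7 + 5
7 = 1*5 + 2
5 = 2*2 + 1
2 = 2*1 + 0
gcd = 1, so a unique solution mod 2536 exists.
Back-substitute for the Bézout coefficients:
1 = 5 − 2·2
1 = −2·7 + 3·5
1 = 3·61 − 26·7
1 = −26·495 + 211·61
1 = 211·2536 − 1081·495
So 495·(-1081) ≡ 1 (mod 2536), giving 495⁻¹ ≡ 1455.
x ≡ 495⁻¹·1974 ≡ 1455·1974 ≡ 1418 (mod 2536).

1418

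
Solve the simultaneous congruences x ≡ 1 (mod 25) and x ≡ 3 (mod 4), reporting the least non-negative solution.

Write x = 1 + 25·k. Then 25·k ≡ 3 − 1 ≡ 2 (mod 4).
Need 25⁻¹ mod 4. Extended Euclid on (4, 1):
4 = 4×1 + 0
25⁻¹ ≡ 1 (mod 4), so k ≡ 1·2 ≡ 2 (mod 4).
x = 1 + 25·2 = 51.

51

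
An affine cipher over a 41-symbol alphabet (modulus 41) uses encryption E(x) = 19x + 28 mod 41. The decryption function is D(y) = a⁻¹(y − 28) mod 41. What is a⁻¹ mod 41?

13

Extended Euclidean algorithm:
41 = 2×19 + 3
19 = 6×3 + 1
3 = 3×1 + 0
gcd = 1, so the inverse exists. Back-substitute:
1 = 19 − 6·3
1 = −6·41 + 13·19
So 19·13 ≡ 1 (mod 41).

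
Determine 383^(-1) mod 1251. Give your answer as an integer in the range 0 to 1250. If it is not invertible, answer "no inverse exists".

650

Apply the Euclidean algorithm to 1251 and 383:
1251 = 3·383 + 102
383 = 3·102 + 77
102 = 1·77 + 25
77 = 3·25 + 2
25 = 12·2 + 1
2 = 2·1 + 0
Since gcd(383, 1251) = 1, back-substitute to write 1 as a combination:
1 = 25 − 12·2
1 = −12·77 + 37·25
1 = 37·102 − 49·77
1 = −49·383 + 184·102
1 = 184·1251 − 601·383
Hence 383⁻¹ ≡ -601 ≡ 650 (mod 1251).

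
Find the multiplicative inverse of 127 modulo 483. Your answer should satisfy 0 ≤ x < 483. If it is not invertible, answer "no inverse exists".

gcd(483, 127) by repeated division:
483 = 3*127 + 102
127 = 1*102 + 25
102 = 4*25 + 2
25 = 12*2 + 1
2 = 2*1 + 0
Since gcd(127, 483) = 1, back-substitute to write 1 as a combination:
1 = 25 − 12·2
1 = −12·102 + 49·25
1 = 49·127 − 61·102
1 = −61·483 + 232·127
So 127·232 ≡ 1 (mod 483).

232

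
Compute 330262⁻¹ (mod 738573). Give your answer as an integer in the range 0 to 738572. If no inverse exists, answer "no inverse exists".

715720

Extended Euclidean algorithm:
738573 = 2×330262 + 78049
330262 = 4×78049 + 18066
78049 = 4×18066 + 5785
18066 = 3×5785 + 711
5785 = 8×711 + 97
711 = 7×97 + 32
97 = 3×32 + 1
32 = 32×1 + 0
The gcd is 1. Working backward:
1 = 97 − 3·32
1 = −3·711 + 22·97
1 = 22·5785 − 179·711
1 = −179·18066 + 559·5785
1 = 559·78049 − 2415·18066
1 = −2415·330262 + 10219·78049
1 = 10219·738573 − 22853·330262
Thus 330262·(-22853) ≡ 1 (mod 738573); reducing, -22853 mod 738573 = 715720.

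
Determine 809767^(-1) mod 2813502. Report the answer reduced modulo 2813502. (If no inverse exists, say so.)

gcd(2813502, 809767) by repeated division:
2813502 = 3*809767 + 384201
809767 = 2*384201 + 41365
384201 = 9*41365 + 11916
41365 = 3*11916 + 5617
11916 = 2*5617 + 682
5617 = 8*682 + 161
682 = 4*161 + 38
161 = 4*38 + 9
38 = 4*9 + 2
9 = 4*2 + 1
2 = 2*1 + 0
gcd = 1, so the inverse exists. Back-substitute:
1 = 9 − 4·2
1 = −4·38 + 17·9
1 = 17·161 − 72·38
1 = −72·682 + 305·161
1 = 305·5617 − 2512·682
1 = −2512·11916 + 5329·5617
1 = 5329·41365 − 18499·11916
1 = −18499·384201 + 171820·41365
1 = 171820·809767 − 362139·384201
1 = −362139·2813502 + 1258237·809767
So 809767·1258237 ≡ 1 (mod 2813502).

1258237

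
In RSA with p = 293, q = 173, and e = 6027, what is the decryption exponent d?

33491

φ(n) = (p−1)(q−1) = 292·172 = 50224.
Need d with 6027·d ≡ 1 (mod 50224). Apply the extended Euclidean algorithm:
50224 = 8*6027 + 2008
6027 = 3*2008 + 3
2008 = 669*3 + 1
3 = 3*1 + 0
Back-substitute:
1 = 2008 − 669·3
1 = −669·6027 + 2008·2008
1 = 2008·50224 − 16733·6027
So 6027·(-16733) ≡ 1 (mod 50224), hence d ≡ -16733 ≡ 33491 (mod 50224).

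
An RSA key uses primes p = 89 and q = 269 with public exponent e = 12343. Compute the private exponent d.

φ(n) = (p−1)(q−1) = 88·268 = 23584.
Need d with 12343·d ≡ 1 (mod 23584). Apply the extended Euclidean algorithm:
23584 = 1×12343 + 11241
12343 = 1×11241 + 1102
11241 = 10×1102 + 221
1102 = 4×221 + 218
221 = 1×218 + 3
218 = 72×3 + 2
3 = 1×2 + 1
2 = 2×1 + 0
Back-substitute:
1 = 3 − 2
1 = −218 + 73·3
1 = 73·221 − 74·218
1 = −74·1102 + 369·221
1 = 369·11241 − 3764·1102
1 = −3764·12343 + 4133·11241
1 = 4133·23584 − 7897·12343
So 12343·(-7897) ≡ 1 (mod 23584), hence d ≡ -7897 ≡ 15687 (mod 23584).

15687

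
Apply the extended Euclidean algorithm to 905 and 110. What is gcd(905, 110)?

5

Euclidean algorithm:
905 = 8·110 + 25
110 = 4·25 + 10
25 = 2·10 + 5
10 = 2·5 + 0
gcd(905, 110) = 5.
Working backward:
5 = 25 − 2·10
5 = −2·110 + 9·25
5 = 9·905 − 74·110
So 5 = (9)·905 + (-74)·110.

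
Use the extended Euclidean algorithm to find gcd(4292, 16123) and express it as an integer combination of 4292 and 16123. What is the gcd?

1

Apply Euclid's algorithm to 16123 and 4292:
16123 = 3·4292 + 3247
4292 = 1·3247 + 1045
3247 = 3·1045 + 112
1045 = 9·112 + 37
112 = 3·37 + 1
37 = 37·1 + 0
gcd(4292, 16123) = 1.
Express as a combination:
1 = 112 − 3·37
1 = −3·1045 + 28·112
1 = 28·3247 − 87·1045
1 = −87·4292 + 115·3247
1 = 115·16123 − 432·4292
So 1 = (115)·16123 + (-432)·4292.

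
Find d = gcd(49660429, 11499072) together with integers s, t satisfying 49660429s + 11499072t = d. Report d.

13

Apply Euclid's algorithm to 49660429 and 11499072:
49660429 = 4*11499072 + 3664141
11499072 = 3*3664141 + 506649
3664141 = 7*506649 + 117598
506649 = 4*117598 + 36257
117598 = 3*36257 + 8827
36257 = 4*8827 + 949
8827 = 9*949 + 286
949 = 3*286 + 91
286 = 3*91 + 13
91 = 7*13 + 0
gcd(49660429, 11499072) = 13.
Back-substituting:
13 = 286 − 3·91
13 = −3·949 + 10·286
13 = 10·8827 − 93·949
13 = −93·36257 + 382·8827
13 = 382·117598 − 1239·36257
13 = −1239·506649 + 5338·117598
13 = 5338·3664141 − 38605·506649
13 = −38605·11499072 + 121153·3664141
13 = 121153·49660429 − 523217·11499072
So 13 = (121153)·49660429 + (-523217)·11499072.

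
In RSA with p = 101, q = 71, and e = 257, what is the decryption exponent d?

φ(n) = (p−1)(q−1) = 100·70 = 7000.
Need d with 257·d ≡ 1 (mod 7000). Apply the extended Euclidean algorithm:
7000 = 27×257 + 61
257 = 4×61 + 13
61 = 4×13 + 9
13 = 1×9 + 4
9 = 2×4 + 1
4 = 4×1 + 0
Back-substitute:
1 = 9 − 2·4
1 = −2·13 + 3·9
1 = 3·61 − 14·13
1 = −14·257 + 59·61
1 = 59·7000 − 1607·257
So 257·(-1607) ≡ 1 (mod 7000), hence d ≡ -1607 ≡ 5393 (mod 7000).

5393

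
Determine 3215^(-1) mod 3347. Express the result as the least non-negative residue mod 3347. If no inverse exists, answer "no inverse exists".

Apply the Euclidean algorithm to 3347 and 3215:
3347 = 1×3215 + 132
3215 = 24×132 + 47
132 = 2×47 + 38
47 = 1×38 + 9
38 = 4×9 + 2
9 = 4×2 + 1
2 = 2×1 + 0
The gcd is 1. Working backward:
1 = 9 − 4·2
1 = −4·38 + 17·9
1 = 17·47 − 21·38
1 = −21·132 + 59·47
1 = 59·3215 − 1437·132
1 = −1437·3347 + 1496·3215
So 3215·1496 ≡ 1 (mod 3347).

1496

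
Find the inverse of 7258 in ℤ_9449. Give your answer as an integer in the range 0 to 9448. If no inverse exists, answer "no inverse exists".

7573

Apply the Euclidean algorithm to 9449 and 7258:
9449 = 1*7258 + 2191
7258 = 3*2191 + 685
2191 = 3*685 + 136
685 = 5*136 + 5
136 = 27*5 + 1
5 = 5*1 + 0
The gcd is 1. Working backward:
1 = 136 − 27·5
1 = −27·685 + 136·136
1 = 136·2191 − 435·685
1 = −435·7258 + 1441·2191
1 = 1441·9449 − 1876·7258
So 7258·(-1876) ≡ 1 (mod 9449), and -1876 ≡ 7573 (mod 9449).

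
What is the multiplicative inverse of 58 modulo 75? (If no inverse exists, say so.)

22

Apply the Euclidean algorithm to 75 and 58:
75 = 1×58 + 17
58 = 3×17 + 7
17 = 2×7 + 3
7 = 2×3 + 1
3 = 3×1 + 0
Since gcd(58, 75) = 1, back-substitute to write 1 as a combination:
1 = 7 − 2·3
1 = −2·17 + 5·7
1 = 5·58 − 17·17
1 = −17·75 + 22·58
So 58·22 ≡ 1 (mod 75).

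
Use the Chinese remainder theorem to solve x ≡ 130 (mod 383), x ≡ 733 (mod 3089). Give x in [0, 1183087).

Write x = 130 + 383·k. Then 383·k ≡ 733 − 130 ≡ 603 (mod 3089).
Need 383⁻¹ mod 3089. Extended Euclid on (3089, 383):
3089 = 8×383 + 25
383 = 15×25 + 8
25 = 3×8 + 1
8 = 8×1 + 0
Back-substitute:
1 = 25 − 3·8
1 = −3·383 + 46·25
1 = 46·3089 − 371·383
383⁻¹ ≡ 2718 (mod 3089), so k ≡ 2718·603 ≡ 1784 (mod 3089).
x = 130 + 383·1784 = 683402.

683402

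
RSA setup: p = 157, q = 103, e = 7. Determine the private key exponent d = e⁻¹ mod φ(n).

13639

φ(n) = (p−1)(q−1) = 156·102 = 15912.
Need d with 7·d ≡ 1 (mod 15912). Apply the extended Euclidean algorithm:
15912 = 2273*7 + 1
7 = 7*1 + 0
Back-substitute:
1 = 15912 − 2273·7
So 7·(-2273) ≡ 1 (mod 15912), hence d ≡ -2273 ≡ 13639 (mod 15912).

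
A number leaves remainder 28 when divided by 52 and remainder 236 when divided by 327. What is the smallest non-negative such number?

Write x = 28 + 52·k. Then 52·k ≡ 236 − 28 ≡ 208 (mod 327).
Need 52⁻¹ mod 327. Extended Euclid on (327, 52):
327 = 6×52 + 15
52 = 3×15 + 7
15 = 2×7 + 1
7 = 7×1 + 0
Back-substitute:
1 = 15 − 2·7
1 = −2·52 + 7·15
1 = 7·327 − 44·52
52⁻¹ ≡ 283 (mod 327), so k ≡ 283·208 ≡ 4 (mod 327).
x = 28 + 52·4 = 236.

236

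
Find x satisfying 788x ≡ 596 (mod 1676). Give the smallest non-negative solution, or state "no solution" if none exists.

First find gcd(788, 1676):
1676 = 2·788 + 100
788 = 7·100 + 88
100 = 1·88 + 12
88 = 7·12 + 4
12 = 3·4 + 0
gcd = 4 and 4 | 596, so solutions exist. Divide through by 4: 197x ≡ 149 (mod 419).
Now find 197⁻¹ mod 419:
419 = 2*197 + 25
197 = 7*25 + 22
25 = 1*22 + 3
22 = 7*3 + 1
3 = 3*1 + 0
Back-substitute:
1 = 22 − 7·3
1 = −7·25 + 8·22
1 = 8·197 − 63·25
1 = −63·419 + 134·197
So 197⁻¹ ≡ 134 (mod 419).
Then x ≡ 134·149 ≡ 273 (mod 419); the smallest non-negative solution is x = 273.

273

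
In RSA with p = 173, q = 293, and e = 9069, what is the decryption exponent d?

20629

φ(n) = (p−1)(q−1) = 172·292 = 50224.
Need d with 9069·d ≡ 1 (mod 50224). Apply the extended Euclidean algorithm:
50224 = 5*9069 + 4879
9069 = 1*4879 + 4190
4879 = 1*4190 + 689
4190 = 6*689 + 56
689 = 12*56 + 17
56 = 3*17 + 5
17 = 3*5 + 2
5 = 2*2 + 1
2 = 2*1 + 0
Back-substitute:
1 = 5 − 2·2
1 = −2·17 + 7·5
1 = 7·56 − 23·17
1 = −23·689 + 283·56
1 = 283·4190 − 1721·689
1 = −1721·4879 + 2004·4190
1 = 2004·9069 − 3725·4879
1 = −3725·50224 + 20629·9069
So 9069·20629 ≡ 1 (mod 50224), hence d = 20629.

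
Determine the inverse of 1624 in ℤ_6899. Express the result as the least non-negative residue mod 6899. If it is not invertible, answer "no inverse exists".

2876

Apply the Euclidean algorithm to 6899 and 1624:
6899 = 4×1624 + 403
1624 = 4×403 + 12
403 = 33×12 + 7
12 = 1×7 + 5
7 = 1×5 + 2
5 = 2×2 + 1
2 = 2×1 + 0
gcd = 1, so the inverse exists. Back-substitute:
1 = 5 − 2·2
1 = −2·7 + 3·5
1 = 3·12 − 5·7
1 = −5·403 + 168·12
1 = 168·1624 − 677·403
1 = −677·6899 + 2876·1624
So 1624·2876 ≡ 1 (mod 6899).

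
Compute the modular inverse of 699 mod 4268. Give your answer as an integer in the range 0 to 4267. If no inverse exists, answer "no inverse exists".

519

Apply the Euclidean algorithm to 4268 and 699:
4268 = 6·699 + 74
699 = 9·74 + 33
74 = 2·33 + 8
33 = 4·8 + 1
8 = 8·1 + 0
Since gcd(699, 4268) = 1, back-substitute to write 1 as a combination:
1 = 33 − 4·8
1 = −4·74 + 9·33
1 = 9·699 − 85·74
1 = −85·4268 + 519·699
So 699·519 ≡ 1 (mod 4268).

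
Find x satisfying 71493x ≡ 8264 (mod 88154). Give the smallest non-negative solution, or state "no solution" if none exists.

64656

First find gcd(71493, 88154):
88154 = 1×71493 + 16661
71493 = 4×16661 + 4849
16661 = 3×4849 + 2114
4849 = 2×2114 + 621
2114 = 3×621 + 251
621 = 2×251 + 119
251 = 2×119 + 13
119 = 9×13 + 2
13 = 6×2 + 1
2 = 2×1 + 0
gcd = 1, so a unique solution mod 88154 exists.
Back-substitute for the Bézout coefficients:
1 = 13 − 6·2
1 = −6·119 + 55·13
1 = 55·251 − 116·119
1 = −116·621 + 287·251
1 = 287·2114 − 977·621
1 = −977·4849 + 2241·2114
1 = 2241·16661 − 7700·4849
1 = −7700·71493 + 33041·16661
1 = 33041·88154 − 40741·71493
So 71493·(-40741) ≡ 1 (mod 88154), giving 71493⁻¹ ≡ 47413.
x ≡ 71493⁻¹·8264 ≡ 47413·8264 ≡ 64656 (mod 88154).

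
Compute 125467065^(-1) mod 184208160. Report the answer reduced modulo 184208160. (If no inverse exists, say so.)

Euclidean algorithm on 184208160, 125467065:
184208160 = 1×125467065 + 58741095
125467065 = 2×58741095 + 7984875
58741095 = 7×7984875 + 2846970
7984875 = 2×2846970 + 2290935
2846970 = 1×2290935 + 556035
2290935 = 4×556035 + 66795
556035 = 8×66795 + 21675
66795 = 3×21675 + 1770
21675 = 12×1770 + 435
1770 = 4×435 + 30
435 = 14×30 + 15
30 = 2×15 + 0
The gcd is 15, not 1, hence no inverse exists.

no inverse exists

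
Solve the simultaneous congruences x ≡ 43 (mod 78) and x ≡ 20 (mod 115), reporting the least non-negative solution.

Write x = 43 + 78·k. Then 78·k ≡ 20 − 43 ≡ 92 (mod 115).
Need 78⁻¹ mod 115. Extended Euclid on (115, 78):
115 = 1·78 + 37
78 = 2·37 + 4
37 = 9·4 + 1
4 = 4·1 + 0
Back-substitute:
1 = 37 − 9·4
1 = −9·78 + 19·37
1 = 19·115 − 28·78
78⁻¹ ≡ 87 (mod 115), so k ≡ 87·92 ≡ 69 (mod 115).
x = 43 + 78·69 = 5425.

5425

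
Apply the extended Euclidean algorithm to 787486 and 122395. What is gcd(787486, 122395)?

Apply Euclid's algorithm to 787486 and 122395:
787486 = 6×122395 + 53116
122395 = 2×53116 + 16163
53116 = 3×16163 + 4627
16163 = 3×4627 + 2282
4627 = 2×2282 + 63
2282 = 36×63 + 14
63 = 4×14 + 7
14 = 2×7 + 0
gcd(787486, 122395) = 7.
Express as a combination:
7 = 63 − 4·14
7 = −4·2282 + 145·63
7 = 145·4627 − 294·2282
7 = −294·16163 + 1027·4627
7 = 1027·53116 − 3375·16163
7 = −3375·122395 + 7777·53116
7 = 7777·787486 − 50037·122395
So 7 = (7777)·787486 + (-50037)·122395.

7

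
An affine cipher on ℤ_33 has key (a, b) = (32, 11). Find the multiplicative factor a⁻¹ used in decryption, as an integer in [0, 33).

32

Apply the Euclidean algorithm to 33 and 32:
33 = 1*32 + 1
32 = 32*1 + 0
Since gcd(32, 33) = 1, back-substitute to write 1 as a combination:
1 = 33 − 32
So 32·(-1) ≡ 1 (mod 33), and -1 ≡ 32 (mod 33).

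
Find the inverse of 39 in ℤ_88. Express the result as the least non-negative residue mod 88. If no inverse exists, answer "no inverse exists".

79

Extended Euclidean algorithm:
88 = 2·39 + 10
39 = 3·10 + 9
10 = 1·9 + 1
9 = 9·1 + 0
gcd = 1, so the inverse exists. Back-substitute:
1 = 10 − 9
1 = −39 + 4·10
1 = 4·88 − 9·39
So 39·(-9) ≡ 1 (mod 88), and -9 ≡ 79 (mod 88).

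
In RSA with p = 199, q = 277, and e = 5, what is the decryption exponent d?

32789

φ(n) = (p−1)(q−1) = 198·276 = 54648.
Need d with 5·d ≡ 1 (mod 54648). Apply the extended Euclidean algorithm:
54648 = 10929×5 + 3
5 = 1×3 + 2
3 = 1×2 + 1
2 = 2×1 + 0
Back-substitute:
1 = 3 − 2
1 = −5 + 2·3
1 = 2·54648 − 21859·5
So 5·(-21859) ≡ 1 (mod 54648), hence d ≡ -21859 ≡ 32789 (mod 54648).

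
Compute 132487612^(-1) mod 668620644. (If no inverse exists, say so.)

Compute gcd(132487612, 668620644):
668620644 = 5*132487612 + 6182584
132487612 = 21*6182584 + 2653348
6182584 = 2*2653348 + 875888
2653348 = 3*875888 + 25684
875888 = 34*25684 + 2632
25684 = 9*2632 + 1996
2632 = 1*1996 + 636
1996 = 3*636 + 88
636 = 7*88 + 20
88 = 4*20 + 8
20 = 2*8 + 4
8 = 2*4 + 0
The gcd is 4, not 1, hence no inverse exists.

no inverse exists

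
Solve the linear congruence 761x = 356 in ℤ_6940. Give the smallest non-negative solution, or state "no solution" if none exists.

First find gcd(761, 6940):
6940 = 9*761 + 91
761 = 8*91 + 33
91 = 2*33 + 25
33 = 1*25 + 8
25 = 3*8 + 1
8 = 8*1 + 0
gcd = 1, so a unique solution mod 6940 exists.
Back-substitute for the Bézout coefficients:
1 = 25 − 3·8
1 = −3·33 + 4·25
1 = 4·91 − 11·33
1 = −11·761 + 92·91
1 = 92·6940 − 839·761
So 761·(-839) ≡ 1 (mod 6940), giving 761⁻¹ ≡ 6101.
x ≡ 761⁻¹·356 ≡ 6101·356 ≡ 6676 (mod 6940).

6676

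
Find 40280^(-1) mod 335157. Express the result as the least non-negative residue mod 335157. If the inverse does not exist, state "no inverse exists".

307757

Extended Euclidean algorithm:
335157 = 8*40280 + 12917
40280 = 3*12917 + 1529
12917 = 8*1529 + 685
1529 = 2*685 + 159
685 = 4*159 + 49
159 = 3*49 + 12
49 = 4*12 + 1
12 = 12*1 + 0
The gcd is 1. Working backward:
1 = 49 − 4·12
1 = −4·159 + 13·49
1 = 13·685 − 56·159
1 = −56·1529 + 125·685
1 = 125·12917 − 1056·1529
1 = −1056·40280 + 3293·12917
1 = 3293·335157 − 27400·40280
Hence 40280⁻¹ ≡ -27400 ≡ 307757 (mod 335157).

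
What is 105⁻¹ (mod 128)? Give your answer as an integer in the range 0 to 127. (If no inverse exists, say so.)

89

Extended Euclidean algorithm:
128 = 1·105 + 23
105 = 4·23 + 13
23 = 1·13 + 10
13 = 1·10 + 3
10 = 3·3 + 1
3 = 3·1 + 0
Since gcd(105, 128) = 1, back-substitute to write 1 as a combination:
1 = 10 − 3·3
1 = −3·13 + 4·10
1 = 4·23 − 7·13
1 = −7·105 + 32·23
1 = 32·128 − 39·105
Hence 105⁻¹ ≡ -39 ≡ 89 (mod 128).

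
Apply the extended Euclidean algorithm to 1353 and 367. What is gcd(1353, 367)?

1

Repeated division:
1353 = 3×367 + 252
367 = 1×252 + 115
252 = 2×115 + 22
115 = 5×22 + 5
22 = 4×5 + 2
5 = 2×2 + 1
2 = 2×1 + 0
gcd(1353, 367) = 1.
Express as a combination:
1 = 5 − 2·2
1 = −2·22 + 9·5
1 = 9·115 − 47·22
1 = −47·252 + 103·115
1 = 103·367 − 150·252
1 = −150·1353 + 553·367
So 1 = (-150)·1353 + (553)·367.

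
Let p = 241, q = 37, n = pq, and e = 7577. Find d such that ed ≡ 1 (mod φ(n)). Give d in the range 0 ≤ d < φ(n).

φ(n) = (p−1)(q−1) = 240·36 = 8640.
Need d with 7577·d ≡ 1 (mod 8640). Apply the extended Euclidean algorithm:
8640 = 1*7577 + 1063
7577 = 7*1063 + 136
1063 = 7*136 + 111
136 = 1*111 + 25
111 = 4*25 + 11
25 = 2*11 + 3
11 = 3*3 + 2
3 = 1*2 + 1
2 = 2*1 + 0
Back-substitute:
1 = 3 − 2
1 = −11 + 4·3
1 = 4·25 − 9·11
1 = −9·111 + 40·25
1 = 40·136 − 49·111
1 = −49·1063 + 383·136
1 = 383·7577 − 2730·1063
1 = −2730·8640 + 3113·7577
So 7577·3113 ≡ 1 (mod 8640), hence d = 3113.

3113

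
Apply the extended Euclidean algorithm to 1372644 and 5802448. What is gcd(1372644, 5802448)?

4

Repeated division:
5802448 = 4·1372644 + 311872
1372644 = 4·311872 + 125156
311872 = 2·125156 + 61560
125156 = 2·61560 + 2036
61560 = 30·2036 + 480
2036 = 4·480 + 116
480 = 4·116 + 16
116 = 7·16 + 4
16 = 4·4 + 0
gcd(1372644, 5802448) = 4.
Working backward:
4 = 116 − 7·16
4 = −7·480 + 29·116
4 = 29·2036 − 123·480
4 = −123·61560 + 3719·2036
4 = 3719·125156 − 7561·61560
4 = −7561·311872 + 18841·125156
4 = 18841·1372644 − 82925·311872
4 = −82925·5802448 + 350541·1372644
So 4 = (-82925)·5802448 + (350541)·1372644.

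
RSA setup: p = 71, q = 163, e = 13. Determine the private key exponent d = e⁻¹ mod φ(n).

φ(n) = (p−1)(q−1) = 70·162 = 11340.
Need d with 13·d ≡ 1 (mod 11340). Apply the extended Euclidean algorithm:
11340 = 872·13 + 4
13 = 3·4 + 1
4 = 4·1 + 0
Back-substitute:
1 = 13 − 3·4
1 = −3·11340 + 2617·13
So 13·2617 ≡ 1 (mod 11340), hence d = 2617.

2617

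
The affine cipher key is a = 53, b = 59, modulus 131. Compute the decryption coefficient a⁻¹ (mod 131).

Apply the Euclidean algorithm to 131 and 53:
131 = 2·53 + 25
53 = 2·25 + 3
25 = 8·3 + 1
3 = 3·1 + 0
Since gcd(53, 131) = 1, back-substitute to write 1 as a combination:
1 = 25 − 8·3
1 = −8·53 + 17·25
1 = 17·131 − 42·53
Thus 53·(-42) ≡ 1 (mod 131); reducing, -42 mod 131 = 89.

89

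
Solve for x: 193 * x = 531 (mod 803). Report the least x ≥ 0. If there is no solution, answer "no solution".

61

First find gcd(193, 803):
803 = 4·193 + 31
193 = 6·31 + 7
31 = 4·7 + 3
7 = 2·3 + 1
3 = 3·1 + 0
gcd = 1, so a unique solution mod 803 exists.
Back-substitute for the Bézout coefficients:
1 = 7 − 2·3
1 = −2·31 + 9·7
1 = 9·193 − 56·31
1 = −56·803 + 233·193
So 193·(233) ≡ 1 (mod 803), giving 193⁻¹ ≡ 233.
x ≡ 193⁻¹·531 ≡ 233·531 ≡ 61 (mod 803).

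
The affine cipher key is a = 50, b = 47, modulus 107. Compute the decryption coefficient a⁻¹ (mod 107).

15

Extended Euclidean algorithm:
107 = 2×50 + 7
50 = 7×7 + 1
7 = 7×1 + 0
The gcd is 1. Working backward:
1 = 50 − 7·7
1 = −7·107 + 15·50
So 50·15 ≡ 1 (mod 107).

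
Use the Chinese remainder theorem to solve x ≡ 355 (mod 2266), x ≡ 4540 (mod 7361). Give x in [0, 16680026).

14763345

Write x = 355 + 2266·k. Then 2266·k ≡ 4540 − 355 ≡ 4185 (mod 7361).
Need 2266⁻¹ mod 7361. Extended Euclid on (7361, 2266):
7361 = 3*2266 + 563
2266 = 4*563 + 14
563 = 40*14 + 3
14 = 4*3 + 2
3 = 1*2 + 1
2 = 2*1 + 0
Back-substitute:
1 = 3 − 2
1 = −14 + 5·3
1 = 5·563 − 201·14
1 = −201·2266 + 809·563
1 = 809·7361 − 2628·2266
2266⁻¹ ≡ 4733 (mod 7361), so k ≡ 4733·4185 ≡ 6515 (mod 7361).
x = 355 + 2266·6515 = 14763345.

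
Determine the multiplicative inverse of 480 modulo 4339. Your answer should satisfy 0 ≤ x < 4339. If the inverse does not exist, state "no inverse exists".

Extended Euclidean algorithm:
4339 = 9·480 + 19
480 = 25·19 + 5
19 = 3·5 + 4
5 = 1·4 + 1
4 = 4·1 + 0
gcd = 1, so the inverse exists. Back-substitute:
1 = 5 − 4
1 = −19 + 4·5
1 = 4·480 − 101·19
1 = −101·4339 + 913·480
So 480·913 ≡ 1 (mod 4339).

913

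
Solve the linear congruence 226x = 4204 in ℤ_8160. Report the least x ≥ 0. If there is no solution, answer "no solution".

First find gcd(226, 8160):
8160 = 36×226 + 24
226 = 9×24 + 10
24 = 2×10 + 4
10 = 2×4 + 2
4 = 2×2 + 0
gcd = 2 and 2 | 4204, so solutions exist. Divide through by 2: 113x ≡ 2102 (mod 4080).
Now find 113⁻¹ mod 4080:
4080 = 36×113 + 12
113 = 9×12 + 5
12 = 2×5 + 2
5 = 2×2 + 1
2 = 2×1 + 0
Back-substitute:
1 = 5 − 2·2
1 = −2·12 + 5·5
1 = 5·113 − 47·12
1 = −47·4080 + 1697·113
So 113⁻¹ ≡ 1697 (mod 4080).
Then x ≡ 1697·2102 ≡ 1174 (mod 4080); the smallest non-negative solution is x = 1174.

1174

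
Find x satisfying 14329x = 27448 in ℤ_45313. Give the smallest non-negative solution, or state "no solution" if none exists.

First find gcd(14329, 45313):
45313 = 3*14329 + 2326
14329 = 6*2326 + 373
2326 = 6*373 + 88
373 = 4*88 + 21
88 = 4*21 + 4
21 = 5*4 + 1
4 = 4*1 + 0
gcd = 1, so a unique solution mod 45313 exists.
Back-substitute for the Bézout coefficients:
1 = 21 − 5·4
1 = −5·88 + 21·21
1 = 21·373 − 89·88
1 = −89·2326 + 555·373
1 = 555·14329 − 3419·2326
1 = −3419·45313 + 10812·14329
So 14329·(10812) ≡ 1 (mod 45313), giving 14329⁻¹ ≡ 10812.
x ≡ 14329⁻¹·27448 ≡ 10812·27448 ≡ 12939 (mod 45313).

12939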